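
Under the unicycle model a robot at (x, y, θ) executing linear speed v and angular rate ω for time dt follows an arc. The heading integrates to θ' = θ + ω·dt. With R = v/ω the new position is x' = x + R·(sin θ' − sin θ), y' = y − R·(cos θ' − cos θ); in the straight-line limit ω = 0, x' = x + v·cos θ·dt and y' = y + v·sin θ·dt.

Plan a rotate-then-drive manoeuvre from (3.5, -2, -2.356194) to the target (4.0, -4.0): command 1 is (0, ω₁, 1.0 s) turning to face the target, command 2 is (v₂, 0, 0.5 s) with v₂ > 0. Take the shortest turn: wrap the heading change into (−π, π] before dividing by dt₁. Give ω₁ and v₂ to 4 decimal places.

ω₁ = 1.0304, v₂ = 4.1231

heading to target = atan2(-4−-2, 4−3.5) = -1.3258
Δθ = wrap(-1.3258 − -2.3562) = 1.0304; ω₁ = Δθ/dt₁ = 1.0304
distance = √((4−3.5)² + (-4−-2)²) = 2.0616; v₂ = distance/dt₂ = 4.1231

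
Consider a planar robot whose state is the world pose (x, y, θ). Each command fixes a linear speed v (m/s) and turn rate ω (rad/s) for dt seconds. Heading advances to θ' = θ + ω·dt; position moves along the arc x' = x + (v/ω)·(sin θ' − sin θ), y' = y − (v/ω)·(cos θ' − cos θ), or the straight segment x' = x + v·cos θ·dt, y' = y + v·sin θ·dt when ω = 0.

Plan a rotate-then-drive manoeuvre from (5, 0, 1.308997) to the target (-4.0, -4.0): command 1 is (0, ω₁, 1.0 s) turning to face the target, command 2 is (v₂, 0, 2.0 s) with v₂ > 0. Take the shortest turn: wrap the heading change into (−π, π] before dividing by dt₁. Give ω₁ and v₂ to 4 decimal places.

heading to target = atan2(-4−0, -4−5) = -2.7234
Δθ = wrap(-2.7234 − 1.3090) = 2.2508; ω₁ = Δθ/dt₁ = 2.2508
distance = √((-4−5)² + (-4−0)²) = 9.8489; v₂ = distance/dt₂ = 4.9244

ω₁ = 2.2508, v₂ = 4.9244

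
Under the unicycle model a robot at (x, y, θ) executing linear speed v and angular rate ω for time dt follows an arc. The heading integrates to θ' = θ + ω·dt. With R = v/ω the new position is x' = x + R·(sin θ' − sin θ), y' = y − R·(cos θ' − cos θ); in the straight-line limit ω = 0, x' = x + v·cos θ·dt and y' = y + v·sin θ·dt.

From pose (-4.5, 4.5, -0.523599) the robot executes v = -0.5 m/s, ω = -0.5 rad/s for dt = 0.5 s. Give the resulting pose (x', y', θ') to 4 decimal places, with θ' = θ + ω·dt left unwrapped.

θ' = -0.5236 + -0.5·0.5 = -0.7736
R = v/ω = -0.5/-0.5 = 1.0000
x' = -4.5 + 1.0000·(sin -0.7736 − sin -0.5236) = -4.6987
y' = 4.5 − 1.0000·(cos -0.7736 − cos -0.5236) = 4.6506

(-4.6987, 4.6506, -0.7736)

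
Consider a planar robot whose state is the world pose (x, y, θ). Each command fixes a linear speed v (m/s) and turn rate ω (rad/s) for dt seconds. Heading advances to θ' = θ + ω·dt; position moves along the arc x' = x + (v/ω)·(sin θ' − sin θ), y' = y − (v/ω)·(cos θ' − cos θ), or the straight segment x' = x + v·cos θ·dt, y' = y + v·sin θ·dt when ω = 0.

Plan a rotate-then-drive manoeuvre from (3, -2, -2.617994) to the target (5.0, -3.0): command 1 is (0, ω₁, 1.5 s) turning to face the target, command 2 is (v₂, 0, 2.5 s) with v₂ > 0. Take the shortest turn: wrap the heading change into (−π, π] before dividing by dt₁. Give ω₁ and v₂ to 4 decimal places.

heading to target = atan2(-3−-2, 5−3) = -0.4636
Δθ = wrap(-0.4636 − -2.6180) = 2.1543; ω₁ = Δθ/dt₁ = 1.4362
distance = √((5−3)² + (-3−-2)²) = 2.2361; v₂ = distance/dt₂ = 0.8944

ω₁ = 1.4362, v₂ = 0.8944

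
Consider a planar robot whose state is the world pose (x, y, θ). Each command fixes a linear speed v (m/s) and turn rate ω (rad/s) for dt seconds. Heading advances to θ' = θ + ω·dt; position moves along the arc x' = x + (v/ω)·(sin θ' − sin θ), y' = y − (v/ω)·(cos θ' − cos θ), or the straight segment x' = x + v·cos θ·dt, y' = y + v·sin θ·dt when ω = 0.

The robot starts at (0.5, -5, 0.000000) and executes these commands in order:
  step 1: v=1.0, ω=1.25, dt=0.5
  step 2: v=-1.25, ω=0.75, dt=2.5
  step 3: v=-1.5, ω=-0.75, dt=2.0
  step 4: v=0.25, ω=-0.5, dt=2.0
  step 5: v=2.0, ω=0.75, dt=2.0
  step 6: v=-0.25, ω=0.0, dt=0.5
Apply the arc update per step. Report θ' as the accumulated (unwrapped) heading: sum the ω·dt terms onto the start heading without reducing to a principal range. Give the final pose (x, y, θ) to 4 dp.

(4.5037, -7.6353, 1.5000)

step 1: θ'=0.6250 (R=0.8000) → pose (0.9681, -4.8488, 0.6250)
step 2: θ'=2.5000 (R=-1.6667) → pose (0.9458, -7.5356, 2.5000)
step 3: θ'=1.0000 (R=2.0000) → pose (1.4318, -10.2185, 1.0000)
step 4: θ'=0.0000 (R=-0.5000) → pose (1.8525, -9.9887, 0.0000)
step 5: θ'=1.5000 (R=2.6667) → pose (4.5125, -7.5106, 1.5000)
step 6: θ'=1.5000 (straight) → pose (4.5037, -7.6353, 1.5000)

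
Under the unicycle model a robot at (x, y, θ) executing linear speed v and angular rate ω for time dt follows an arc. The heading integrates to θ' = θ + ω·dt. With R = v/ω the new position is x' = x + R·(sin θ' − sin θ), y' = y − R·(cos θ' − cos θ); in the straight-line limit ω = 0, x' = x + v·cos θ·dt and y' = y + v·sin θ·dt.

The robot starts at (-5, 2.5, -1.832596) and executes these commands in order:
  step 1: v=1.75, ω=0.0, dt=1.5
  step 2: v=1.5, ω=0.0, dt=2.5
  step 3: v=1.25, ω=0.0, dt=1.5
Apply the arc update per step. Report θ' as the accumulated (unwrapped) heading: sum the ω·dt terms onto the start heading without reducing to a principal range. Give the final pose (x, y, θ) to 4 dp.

step 1: θ'=-1.8326 (straight) → pose (-5.6794, -0.0356, -1.8326)
step 2: θ'=-1.8326 (straight) → pose (-6.6500, -3.6578, -1.8326)
step 3: θ'=-1.8326 (straight) → pose (-7.1353, -5.4689, -1.8326)

(-7.1353, -5.4689, -1.8326)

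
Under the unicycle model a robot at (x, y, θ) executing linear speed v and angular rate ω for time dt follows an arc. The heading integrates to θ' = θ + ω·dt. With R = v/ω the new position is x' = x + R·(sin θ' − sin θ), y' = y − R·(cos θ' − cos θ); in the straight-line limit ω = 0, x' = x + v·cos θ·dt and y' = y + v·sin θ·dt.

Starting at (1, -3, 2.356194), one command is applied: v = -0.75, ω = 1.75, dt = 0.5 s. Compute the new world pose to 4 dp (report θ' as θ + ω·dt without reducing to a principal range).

(1.3414, -3.1238, 3.2312)

θ' = 2.3562 + 1.75·0.5 = 3.2312
R = v/ω = -0.75/1.75 = -0.4286
x' = 1 + -0.4286·(sin 3.2312 − sin 2.3562) = 1.3414
y' = -3 − -0.4286·(cos 3.2312 − cos 2.3562) = -3.1238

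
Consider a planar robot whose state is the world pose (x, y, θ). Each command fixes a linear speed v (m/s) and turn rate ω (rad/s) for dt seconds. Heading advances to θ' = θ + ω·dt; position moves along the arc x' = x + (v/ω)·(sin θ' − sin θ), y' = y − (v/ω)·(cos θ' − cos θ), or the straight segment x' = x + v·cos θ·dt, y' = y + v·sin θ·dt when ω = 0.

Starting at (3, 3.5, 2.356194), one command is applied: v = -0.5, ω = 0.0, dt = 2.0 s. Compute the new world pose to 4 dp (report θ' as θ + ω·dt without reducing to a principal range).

(3.7071, 2.7929, 2.3562)

θ' = 2.3562 + 0.0·2.0 = 2.3562
ω = 0 → straight: x' = 3 + -0.5·cos(2.3562)·2.0 = 3.7071
y' = 3.5 + -0.5·sin(2.3562)·2.0 = 2.7929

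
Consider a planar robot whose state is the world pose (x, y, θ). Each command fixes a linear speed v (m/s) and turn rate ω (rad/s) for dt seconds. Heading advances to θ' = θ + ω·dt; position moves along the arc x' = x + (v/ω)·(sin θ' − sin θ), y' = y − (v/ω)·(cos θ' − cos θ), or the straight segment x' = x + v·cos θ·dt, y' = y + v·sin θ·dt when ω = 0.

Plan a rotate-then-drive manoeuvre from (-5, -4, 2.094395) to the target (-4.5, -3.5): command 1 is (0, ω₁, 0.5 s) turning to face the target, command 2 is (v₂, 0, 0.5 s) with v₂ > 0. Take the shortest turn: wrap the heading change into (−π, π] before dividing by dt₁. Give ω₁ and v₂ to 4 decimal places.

heading to target = atan2(-3.5−-4, -4.5−-5) = 0.7854
Δθ = wrap(0.7854 − 2.0944) = -1.3090; ω₁ = Δθ/dt₁ = -2.6180
distance = √((-4.5−-5)² + (-3.5−-4)²) = 0.7071; v₂ = distance/dt₂ = 1.4142

ω₁ = -2.6180, v₂ = 1.4142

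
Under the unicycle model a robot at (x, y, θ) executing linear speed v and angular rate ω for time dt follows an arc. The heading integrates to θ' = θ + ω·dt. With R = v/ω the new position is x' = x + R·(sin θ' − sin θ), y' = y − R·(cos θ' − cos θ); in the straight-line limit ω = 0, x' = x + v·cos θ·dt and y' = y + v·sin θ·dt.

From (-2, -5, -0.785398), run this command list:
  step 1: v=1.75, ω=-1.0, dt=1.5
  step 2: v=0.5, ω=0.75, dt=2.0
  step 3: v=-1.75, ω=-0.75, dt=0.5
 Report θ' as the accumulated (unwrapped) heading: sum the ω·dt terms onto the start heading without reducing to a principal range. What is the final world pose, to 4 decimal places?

(-2.3731, -7.5735, -1.1604)

step 1: θ'=-2.2854 (R=-1.7500) → pose (-1.9156, -7.3842, -2.2854)
step 2: θ'=-0.7854 (R=0.6667) → pose (-1.8834, -8.2925, -0.7854)
step 3: θ'=-1.1604 (R=2.3333) → pose (-2.3731, -7.5735, -1.1604)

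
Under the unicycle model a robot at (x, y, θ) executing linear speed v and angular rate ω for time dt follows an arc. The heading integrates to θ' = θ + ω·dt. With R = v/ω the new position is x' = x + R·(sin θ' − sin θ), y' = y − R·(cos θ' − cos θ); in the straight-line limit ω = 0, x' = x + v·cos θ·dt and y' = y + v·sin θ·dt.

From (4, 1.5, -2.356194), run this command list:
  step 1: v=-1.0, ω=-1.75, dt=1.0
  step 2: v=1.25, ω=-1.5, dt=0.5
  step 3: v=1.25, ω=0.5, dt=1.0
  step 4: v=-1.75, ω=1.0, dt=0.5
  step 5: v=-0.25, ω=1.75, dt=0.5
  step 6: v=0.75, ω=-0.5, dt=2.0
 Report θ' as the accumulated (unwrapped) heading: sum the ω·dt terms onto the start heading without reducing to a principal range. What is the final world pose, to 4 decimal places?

(3.8563, 2.9801, -3.9812)

step 1: θ'=-4.1062 (R=0.5714) → pose (4.8737, 1.4215, -4.1062)
step 2: θ'=-4.8562 (R=-0.8333) → pose (4.7338, 2.0157, -4.8562)
step 3: θ'=-4.3562 (R=2.5000) → pose (4.6027, 3.2458, -4.3562)
step 4: θ'=-3.8562 (R=-1.7500) → pose (5.0960, 2.5341, -3.8562)
step 5: θ'=-2.9812 (R=-0.1429) → pose (5.2125, 2.5010, -2.9812)
step 6: θ'=-3.9812 (R=-1.5000) → pose (3.8563, 2.9801, -3.9812)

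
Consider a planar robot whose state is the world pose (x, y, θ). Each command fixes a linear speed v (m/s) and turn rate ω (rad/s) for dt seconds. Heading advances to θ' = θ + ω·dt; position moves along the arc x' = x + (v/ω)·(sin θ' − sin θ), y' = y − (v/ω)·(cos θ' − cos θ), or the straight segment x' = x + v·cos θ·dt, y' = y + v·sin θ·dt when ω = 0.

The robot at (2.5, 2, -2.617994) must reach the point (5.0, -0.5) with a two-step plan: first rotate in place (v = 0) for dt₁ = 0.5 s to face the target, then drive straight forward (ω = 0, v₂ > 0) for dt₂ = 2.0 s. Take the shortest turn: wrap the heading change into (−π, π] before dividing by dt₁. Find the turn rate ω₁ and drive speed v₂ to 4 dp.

heading to target = atan2(-0.5−2, 5−2.5) = -0.7854
Δθ = wrap(-0.7854 − -2.6180) = 1.8326; ω₁ = Δθ/dt₁ = 3.6652
distance = √((5−2.5)² + (-0.5−2)²) = 3.5355; v₂ = distance/dt₂ = 1.7678

ω₁ = 3.6652, v₂ = 1.7678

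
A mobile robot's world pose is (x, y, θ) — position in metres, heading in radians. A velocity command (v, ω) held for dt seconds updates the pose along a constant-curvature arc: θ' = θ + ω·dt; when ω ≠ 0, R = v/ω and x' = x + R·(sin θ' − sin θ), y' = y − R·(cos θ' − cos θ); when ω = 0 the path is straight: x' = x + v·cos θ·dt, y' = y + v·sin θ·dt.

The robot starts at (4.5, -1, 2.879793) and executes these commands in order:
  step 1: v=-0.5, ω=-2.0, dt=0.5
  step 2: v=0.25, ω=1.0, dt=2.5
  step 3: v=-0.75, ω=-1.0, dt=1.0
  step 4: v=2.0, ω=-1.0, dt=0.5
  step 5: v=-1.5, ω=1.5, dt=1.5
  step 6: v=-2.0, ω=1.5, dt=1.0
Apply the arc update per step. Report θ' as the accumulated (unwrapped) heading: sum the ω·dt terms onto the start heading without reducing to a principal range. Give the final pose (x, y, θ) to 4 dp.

(3.2425, 1.4206, 6.6298)

step 1: θ'=1.8798 (R=0.2500) → pose (4.6735, -1.1655, 1.8798)
step 2: θ'=4.3798 (R=0.2500) → pose (4.1990, -1.1599, 4.3798)
step 3: θ'=3.3798 (R=0.7500) → pose (4.7309, -0.6759, 3.3798)
step 4: θ'=2.8798 (R=-2.0000) → pose (3.7414, -0.6642, 2.8798)
step 5: θ'=5.1298 (R=-1.0000) → pose (4.9143, 0.7071, 5.1298)
step 6: θ'=6.6298 (R=-1.3333) → pose (3.2425, 1.4206, 6.6298)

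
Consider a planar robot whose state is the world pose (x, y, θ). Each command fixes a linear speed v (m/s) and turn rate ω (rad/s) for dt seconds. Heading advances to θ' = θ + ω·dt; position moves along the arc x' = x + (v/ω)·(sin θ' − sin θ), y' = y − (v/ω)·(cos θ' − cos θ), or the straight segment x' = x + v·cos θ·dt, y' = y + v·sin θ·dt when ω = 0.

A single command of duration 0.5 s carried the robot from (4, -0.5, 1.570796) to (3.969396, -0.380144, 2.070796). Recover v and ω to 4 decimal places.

Δθ = 2.070796 − 1.570796 = 0.500000
ω = Δθ/dt = 0.500000/0.5 = 1.0000
R = −Δy/(cos θ' − cos θ) = 0.2500
v = R·ω = 0.2500·1.0000 = 0.2500

v = 0.2500, ω = 1.0000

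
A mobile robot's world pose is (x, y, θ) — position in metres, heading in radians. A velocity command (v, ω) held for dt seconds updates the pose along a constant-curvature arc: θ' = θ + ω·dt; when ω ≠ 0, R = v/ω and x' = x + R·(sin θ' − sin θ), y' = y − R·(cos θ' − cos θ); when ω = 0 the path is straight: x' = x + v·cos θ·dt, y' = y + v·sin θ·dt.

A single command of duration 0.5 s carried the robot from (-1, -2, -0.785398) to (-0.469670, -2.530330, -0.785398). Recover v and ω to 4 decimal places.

v = 1.5000, ω = 0.0000

Δθ = -0.785398 − -0.785398 = 0.000000
ω = Δθ/dt = 0.000000/0.5 = 0.0000
ω = 0 → v = (Δx·cos θ + Δy·sin θ)/dt = 1.5000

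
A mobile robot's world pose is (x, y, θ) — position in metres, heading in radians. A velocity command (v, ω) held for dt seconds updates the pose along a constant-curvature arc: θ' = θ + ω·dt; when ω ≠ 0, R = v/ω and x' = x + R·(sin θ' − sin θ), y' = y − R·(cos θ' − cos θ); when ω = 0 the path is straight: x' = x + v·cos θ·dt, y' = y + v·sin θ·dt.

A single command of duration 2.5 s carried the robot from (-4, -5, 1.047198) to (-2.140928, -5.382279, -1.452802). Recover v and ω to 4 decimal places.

Δθ = -1.452802 − 1.047198 = -2.500000
ω = Δθ/dt = -2.500000/2.5 = -1.0000
R = Δx/(sin θ' − sin θ) = -1.0000
v = R·ω = -1.0000·-1.0000 = 1.0000

v = 1.0000, ω = -1.0000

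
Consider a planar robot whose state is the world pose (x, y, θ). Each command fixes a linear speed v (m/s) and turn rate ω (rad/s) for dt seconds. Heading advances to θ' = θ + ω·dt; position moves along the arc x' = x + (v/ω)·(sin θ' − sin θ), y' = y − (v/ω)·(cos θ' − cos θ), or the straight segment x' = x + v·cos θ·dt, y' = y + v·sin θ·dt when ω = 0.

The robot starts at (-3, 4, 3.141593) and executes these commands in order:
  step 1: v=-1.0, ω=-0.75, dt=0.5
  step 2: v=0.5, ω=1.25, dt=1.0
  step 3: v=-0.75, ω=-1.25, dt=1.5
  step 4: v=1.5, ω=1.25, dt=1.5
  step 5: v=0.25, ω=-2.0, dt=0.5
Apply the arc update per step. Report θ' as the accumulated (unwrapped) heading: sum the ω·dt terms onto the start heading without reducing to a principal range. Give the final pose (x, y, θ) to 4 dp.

(-4.0421, 3.8081, 3.0166)

step 1: θ'=2.7666 (R=1.3333) → pose (-2.5116, 3.9073, 2.7666)
step 2: θ'=4.0166 (R=0.4000) → pose (-2.9652, 3.7915, 4.0166)
step 3: θ'=2.1416 (R=0.6000) → pose (-1.9998, 3.7311, 2.1416)
step 4: θ'=4.0166 (R=1.2000) → pose (-3.9306, 3.8520, 4.0166)
step 5: θ'=3.0166 (R=-0.1250) → pose (-4.0421, 3.8081, 3.0166)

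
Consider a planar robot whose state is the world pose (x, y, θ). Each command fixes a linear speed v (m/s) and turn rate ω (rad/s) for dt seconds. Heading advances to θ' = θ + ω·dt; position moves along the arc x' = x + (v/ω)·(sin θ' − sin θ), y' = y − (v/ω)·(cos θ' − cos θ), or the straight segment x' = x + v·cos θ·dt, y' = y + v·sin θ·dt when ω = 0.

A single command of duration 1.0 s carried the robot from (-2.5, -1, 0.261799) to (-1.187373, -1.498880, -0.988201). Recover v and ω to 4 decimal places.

v = 1.5000, ω = -1.2500

Δθ = -0.988201 − 0.261799 = -1.250000
ω = Δθ/dt = -1.250000/1.0 = -1.2500
R = Δx/(sin θ' − sin θ) = -1.2000
v = R·ω = -1.2000·-1.2500 = 1.5000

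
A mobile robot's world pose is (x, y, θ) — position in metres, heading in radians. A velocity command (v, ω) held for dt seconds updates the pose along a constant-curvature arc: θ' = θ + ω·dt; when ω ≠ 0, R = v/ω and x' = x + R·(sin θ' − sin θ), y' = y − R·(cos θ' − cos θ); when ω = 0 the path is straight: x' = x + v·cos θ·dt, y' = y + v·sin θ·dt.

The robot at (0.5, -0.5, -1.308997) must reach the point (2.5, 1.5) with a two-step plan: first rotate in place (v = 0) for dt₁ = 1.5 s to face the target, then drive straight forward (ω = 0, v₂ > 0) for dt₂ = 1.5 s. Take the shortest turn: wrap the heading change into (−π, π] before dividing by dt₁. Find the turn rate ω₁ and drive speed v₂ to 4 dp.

ω₁ = 1.3963, v₂ = 1.8856

heading to target = atan2(1.5−-0.5, 2.5−0.5) = 0.7854
Δθ = wrap(0.7854 − -1.3090) = 2.0944; ω₁ = Δθ/dt₁ = 1.3963
distance = √((2.5−0.5)² + (1.5−-0.5)²) = 2.8284; v₂ = distance/dt₂ = 1.8856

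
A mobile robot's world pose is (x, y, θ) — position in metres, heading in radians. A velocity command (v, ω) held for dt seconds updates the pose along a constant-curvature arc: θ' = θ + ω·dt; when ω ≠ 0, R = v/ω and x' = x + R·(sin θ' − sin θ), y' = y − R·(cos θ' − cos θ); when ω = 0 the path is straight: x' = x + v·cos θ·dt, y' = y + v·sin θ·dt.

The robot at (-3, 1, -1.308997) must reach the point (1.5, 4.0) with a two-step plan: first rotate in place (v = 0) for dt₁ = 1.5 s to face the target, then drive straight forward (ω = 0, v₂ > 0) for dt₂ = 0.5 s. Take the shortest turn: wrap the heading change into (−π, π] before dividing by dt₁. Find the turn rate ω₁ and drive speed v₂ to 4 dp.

ω₁ = 1.2647, v₂ = 10.8167

heading to target = atan2(4−1, 1.5−-3) = 0.5880
Δθ = wrap(0.5880 − -1.3090) = 1.8970; ω₁ = Δθ/dt₁ = 1.2647
distance = √((1.5−-3)² + (4−1)²) = 5.4083; v₂ = distance/dt₂ = 10.8167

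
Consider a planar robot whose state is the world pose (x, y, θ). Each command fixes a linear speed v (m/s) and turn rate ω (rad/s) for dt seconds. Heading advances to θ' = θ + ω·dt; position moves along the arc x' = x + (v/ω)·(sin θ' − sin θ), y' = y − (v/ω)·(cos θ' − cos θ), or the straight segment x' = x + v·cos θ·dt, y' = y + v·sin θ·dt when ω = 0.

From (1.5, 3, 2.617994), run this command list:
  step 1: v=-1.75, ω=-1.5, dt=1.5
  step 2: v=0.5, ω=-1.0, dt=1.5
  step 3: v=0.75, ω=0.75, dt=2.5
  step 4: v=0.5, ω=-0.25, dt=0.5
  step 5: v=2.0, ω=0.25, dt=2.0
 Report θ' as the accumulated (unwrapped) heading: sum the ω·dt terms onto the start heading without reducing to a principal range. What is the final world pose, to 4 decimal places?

step 1: θ'=0.3680 (R=1.1667) → pose (1.3364, 0.9011, 0.3680)
step 2: θ'=-1.1320 (R=-0.5000) → pose (1.9689, 0.6470, -1.1320)
step 3: θ'=0.7430 (R=1.0000) → pose (3.5506, 0.3354, 0.7430)
step 4: θ'=0.6180 (R=-2.0000) → pose (3.7448, 0.4926, 0.6180)
step 5: θ'=1.1180 (R=8.0000) → pose (6.3034, 3.5130, 1.1180)

(6.3034, 3.5130, 1.1180)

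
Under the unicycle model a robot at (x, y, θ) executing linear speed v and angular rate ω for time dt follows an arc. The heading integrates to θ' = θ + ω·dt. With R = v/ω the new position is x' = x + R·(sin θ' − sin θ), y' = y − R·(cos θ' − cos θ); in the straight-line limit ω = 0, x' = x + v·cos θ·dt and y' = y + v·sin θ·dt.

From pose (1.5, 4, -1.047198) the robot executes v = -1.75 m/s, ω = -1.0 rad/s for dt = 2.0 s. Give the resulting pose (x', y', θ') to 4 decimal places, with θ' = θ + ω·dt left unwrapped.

θ' = -1.0472 + -1.0·2.0 = -3.0472
R = v/ω = -1.75/-1.0 = 1.7500
x' = 1.5 + 1.7500·(sin -3.0472 − sin -1.0472) = 2.8506
y' = 4 − 1.7500·(cos -3.0472 − cos -1.0472) = 6.6172

(2.8506, 6.6172, -3.0472)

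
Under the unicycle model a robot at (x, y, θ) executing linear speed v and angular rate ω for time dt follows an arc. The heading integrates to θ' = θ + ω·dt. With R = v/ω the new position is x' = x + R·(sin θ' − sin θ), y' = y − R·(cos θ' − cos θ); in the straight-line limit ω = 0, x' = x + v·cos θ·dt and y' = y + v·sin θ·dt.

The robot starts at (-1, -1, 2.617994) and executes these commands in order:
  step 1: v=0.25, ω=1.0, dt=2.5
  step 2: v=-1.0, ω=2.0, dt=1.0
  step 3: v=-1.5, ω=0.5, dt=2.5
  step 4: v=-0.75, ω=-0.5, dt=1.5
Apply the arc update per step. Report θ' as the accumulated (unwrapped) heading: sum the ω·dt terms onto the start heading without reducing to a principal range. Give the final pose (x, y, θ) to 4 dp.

(-2.4213, -5.7540, 7.6180)

step 1: θ'=5.1180 (R=0.2500) → pose (-1.3547, -1.3152, 5.1180)
step 2: θ'=7.1180 (R=-0.5000) → pose (-2.1847, -1.1768, 7.1180)
step 3: θ'=8.3680 (R=-3.0000) → pose (-2.5736, -4.6658, 8.3680)
step 4: θ'=7.6180 (R=1.5000) → pose (-2.4213, -5.7540, 7.6180)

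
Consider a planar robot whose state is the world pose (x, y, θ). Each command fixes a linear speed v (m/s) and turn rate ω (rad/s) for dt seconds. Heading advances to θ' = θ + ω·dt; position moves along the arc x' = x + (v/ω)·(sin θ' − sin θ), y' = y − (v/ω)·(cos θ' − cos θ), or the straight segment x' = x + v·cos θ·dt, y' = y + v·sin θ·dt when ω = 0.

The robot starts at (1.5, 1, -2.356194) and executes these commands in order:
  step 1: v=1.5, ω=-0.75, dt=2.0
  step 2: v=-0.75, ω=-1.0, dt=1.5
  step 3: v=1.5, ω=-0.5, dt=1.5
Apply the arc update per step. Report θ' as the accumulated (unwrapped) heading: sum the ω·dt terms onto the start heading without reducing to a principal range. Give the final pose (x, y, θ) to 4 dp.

step 1: θ'=-3.8562 (R=-2.0000) → pose (-1.2248, 0.9035, -3.8562)
step 2: θ'=-5.3562 (R=0.7500) → pose (-1.1165, -0.1132, -5.3562)
step 3: θ'=-6.1062 (R=-3.0000) → pose (0.7548, 1.0392, -6.1062)

(0.7548, 1.0392, -6.1062)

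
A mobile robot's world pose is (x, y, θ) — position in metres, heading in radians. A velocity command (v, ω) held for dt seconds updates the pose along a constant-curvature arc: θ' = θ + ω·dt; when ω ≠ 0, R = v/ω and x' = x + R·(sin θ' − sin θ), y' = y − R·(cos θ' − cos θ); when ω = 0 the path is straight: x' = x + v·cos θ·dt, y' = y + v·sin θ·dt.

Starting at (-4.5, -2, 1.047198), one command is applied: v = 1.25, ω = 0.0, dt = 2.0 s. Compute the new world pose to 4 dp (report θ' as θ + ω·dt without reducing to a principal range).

(-3.2500, 0.1651, 1.0472)

θ' = 1.0472 + 0.0·2.0 = 1.0472
ω = 0 → straight: x' = -4.5 + 1.25·cos(1.0472)·2.0 = -3.2500
y' = -2 + 1.25·sin(1.0472)·2.0 = 0.1651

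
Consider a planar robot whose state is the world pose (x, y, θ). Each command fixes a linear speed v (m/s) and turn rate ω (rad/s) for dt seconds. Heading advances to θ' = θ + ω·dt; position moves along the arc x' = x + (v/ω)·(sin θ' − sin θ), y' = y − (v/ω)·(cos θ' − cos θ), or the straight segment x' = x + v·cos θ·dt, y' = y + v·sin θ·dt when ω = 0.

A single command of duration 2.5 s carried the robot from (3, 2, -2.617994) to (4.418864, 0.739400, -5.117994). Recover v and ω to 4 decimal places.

Δθ = -5.117994 − -2.617994 = -2.500000
ω = Δθ/dt = -2.500000/2.5 = -1.0000
R = Δx/(sin θ' − sin θ) = 1.0000
v = R·ω = 1.0000·-1.0000 = -1.0000

v = -1.0000, ω = -1.0000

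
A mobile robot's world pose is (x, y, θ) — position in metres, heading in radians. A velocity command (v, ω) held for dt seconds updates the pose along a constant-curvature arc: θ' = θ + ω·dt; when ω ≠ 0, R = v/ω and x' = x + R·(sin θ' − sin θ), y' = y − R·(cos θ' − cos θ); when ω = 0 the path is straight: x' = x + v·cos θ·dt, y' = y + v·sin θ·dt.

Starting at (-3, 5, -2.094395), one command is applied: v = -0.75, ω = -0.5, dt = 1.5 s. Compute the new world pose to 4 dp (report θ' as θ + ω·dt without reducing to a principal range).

θ' = -2.0944 + -0.5·1.5 = -2.8444
R = v/ω = -0.75/-0.5 = 1.5000
x' = -3 + 1.5000·(sin -2.8444 − sin -2.0944) = -2.1402
y' = 5 − 1.5000·(cos -2.8444 − cos -2.0944) = 5.6842

(-2.1402, 5.6842, -2.8444)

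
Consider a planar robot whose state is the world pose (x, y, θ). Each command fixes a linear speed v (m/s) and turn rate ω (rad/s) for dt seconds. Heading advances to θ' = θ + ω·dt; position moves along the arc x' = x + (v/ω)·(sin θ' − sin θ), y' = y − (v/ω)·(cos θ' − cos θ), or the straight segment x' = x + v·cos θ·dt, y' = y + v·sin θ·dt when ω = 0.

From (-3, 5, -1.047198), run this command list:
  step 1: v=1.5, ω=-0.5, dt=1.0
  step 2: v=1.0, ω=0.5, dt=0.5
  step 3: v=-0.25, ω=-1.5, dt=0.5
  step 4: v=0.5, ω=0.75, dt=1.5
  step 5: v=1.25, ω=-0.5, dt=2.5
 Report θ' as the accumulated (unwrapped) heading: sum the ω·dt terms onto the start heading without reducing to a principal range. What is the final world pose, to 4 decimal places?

step 1: θ'=-1.5472 (R=-3.0000) → pose (-2.5989, 3.5708, -1.5472)
step 2: θ'=-1.2972 (R=2.0000) → pose (-2.5251, 3.0776, -1.2972)
step 3: θ'=-2.0472 (R=0.1667) → pose (-2.5127, 3.1991, -2.0472)
step 4: θ'=-0.9222 (R=0.6667) → pose (-2.4516, 2.4906, -0.9222)
step 5: θ'=-2.1722 (R=-2.5000) → pose (-2.3825, -0.4341, -2.1722)

(-2.3825, -0.4341, -2.1722)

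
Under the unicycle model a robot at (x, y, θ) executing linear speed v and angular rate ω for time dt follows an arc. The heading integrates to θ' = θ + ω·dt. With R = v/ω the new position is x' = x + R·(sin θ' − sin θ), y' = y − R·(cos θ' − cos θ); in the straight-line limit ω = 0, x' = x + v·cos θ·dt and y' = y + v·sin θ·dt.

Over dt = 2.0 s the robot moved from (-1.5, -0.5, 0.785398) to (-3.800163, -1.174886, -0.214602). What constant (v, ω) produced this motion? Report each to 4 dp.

v = -1.2500, ω = -0.5000

Δθ = -0.214602 − 0.785398 = -1.000000
ω = Δθ/dt = -1.000000/2.0 = -0.5000
R = Δx/(sin θ' − sin θ) = 2.5000
v = R·ω = 2.5000·-0.5000 = -1.2500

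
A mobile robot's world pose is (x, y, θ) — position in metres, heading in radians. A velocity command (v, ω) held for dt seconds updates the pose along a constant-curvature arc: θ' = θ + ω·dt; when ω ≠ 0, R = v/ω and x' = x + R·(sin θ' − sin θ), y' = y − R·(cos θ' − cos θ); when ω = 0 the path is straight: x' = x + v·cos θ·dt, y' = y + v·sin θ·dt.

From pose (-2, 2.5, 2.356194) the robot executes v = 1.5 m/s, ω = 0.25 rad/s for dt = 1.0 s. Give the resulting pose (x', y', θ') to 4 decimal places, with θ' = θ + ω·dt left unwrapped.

(-3.1815, 3.4178, 2.6062)

θ' = 2.3562 + 0.25·1.0 = 2.6062
R = v/ω = 1.5/0.25 = 6.0000
x' = -2 + 6.0000·(sin 2.6062 − sin 2.3562) = -3.1815
y' = 2.5 − 6.0000·(cos 2.6062 − cos 2.3562) = 3.4178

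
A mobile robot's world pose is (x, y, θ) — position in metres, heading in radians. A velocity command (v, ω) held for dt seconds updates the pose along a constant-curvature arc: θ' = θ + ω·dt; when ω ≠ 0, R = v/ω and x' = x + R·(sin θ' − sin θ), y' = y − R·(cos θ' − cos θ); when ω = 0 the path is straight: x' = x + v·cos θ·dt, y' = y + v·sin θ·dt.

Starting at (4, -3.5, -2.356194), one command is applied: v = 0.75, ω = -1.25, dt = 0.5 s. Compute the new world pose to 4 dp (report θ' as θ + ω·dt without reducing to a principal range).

(3.6716, -3.6680, -2.9812)

θ' = -2.3562 + -1.25·0.5 = -2.9812
R = v/ω = 0.75/-1.25 = -0.6000
x' = 4 + -0.6000·(sin -2.9812 − sin -2.3562) = 3.6716
y' = -3.5 − -0.6000·(cos -2.9812 − cos -2.3562) = -3.6680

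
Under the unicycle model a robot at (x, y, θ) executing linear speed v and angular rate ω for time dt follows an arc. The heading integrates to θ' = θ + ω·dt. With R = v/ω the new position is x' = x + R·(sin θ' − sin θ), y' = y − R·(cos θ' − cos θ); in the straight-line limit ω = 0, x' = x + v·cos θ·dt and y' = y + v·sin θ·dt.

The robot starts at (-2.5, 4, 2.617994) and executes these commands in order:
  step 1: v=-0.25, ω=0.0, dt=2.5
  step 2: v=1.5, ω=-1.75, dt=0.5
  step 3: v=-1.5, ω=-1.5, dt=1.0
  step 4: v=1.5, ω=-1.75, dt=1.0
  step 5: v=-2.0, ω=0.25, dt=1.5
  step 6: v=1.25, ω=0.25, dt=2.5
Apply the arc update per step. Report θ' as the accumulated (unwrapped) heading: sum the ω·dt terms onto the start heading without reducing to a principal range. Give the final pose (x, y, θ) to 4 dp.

step 1: θ'=2.6180 (straight) → pose (-1.9587, 3.6875, 2.6180)
step 2: θ'=1.7430 (R=-0.8571) → pose (-2.3746, 4.2829, 1.7430)
step 3: θ'=0.2430 (R=1.0000) → pose (-3.1192, 3.1410, 0.2430)
step 4: θ'=-1.5070 (R=-0.8571) → pose (-2.0576, 2.3636, -1.5070)
step 5: θ'=-1.1320 (R=-8.0000) → pose (-2.7992, 5.2524, -1.1320)
step 6: θ'=-0.5070 (R=5.0000) → pose (-0.7007, 3.0056, -0.5070)

(-0.7007, 3.0056, -0.5070)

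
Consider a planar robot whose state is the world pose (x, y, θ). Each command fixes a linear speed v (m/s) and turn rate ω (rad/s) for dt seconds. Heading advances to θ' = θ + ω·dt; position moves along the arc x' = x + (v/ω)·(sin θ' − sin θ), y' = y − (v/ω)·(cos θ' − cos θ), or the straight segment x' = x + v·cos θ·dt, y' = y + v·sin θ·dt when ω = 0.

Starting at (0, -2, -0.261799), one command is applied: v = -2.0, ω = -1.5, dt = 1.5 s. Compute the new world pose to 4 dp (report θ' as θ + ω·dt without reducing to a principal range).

θ' = -0.2618 + -1.5·1.5 = -2.5118
R = v/ω = -2.0/-1.5 = 1.3333
x' = 0 + 1.3333·(sin -2.5118 − sin -0.2618) = -0.4402
y' = -2 − 1.3333·(cos -2.5118 − cos -0.2618) = 0.3654

(-0.4402, 0.3654, -2.5118)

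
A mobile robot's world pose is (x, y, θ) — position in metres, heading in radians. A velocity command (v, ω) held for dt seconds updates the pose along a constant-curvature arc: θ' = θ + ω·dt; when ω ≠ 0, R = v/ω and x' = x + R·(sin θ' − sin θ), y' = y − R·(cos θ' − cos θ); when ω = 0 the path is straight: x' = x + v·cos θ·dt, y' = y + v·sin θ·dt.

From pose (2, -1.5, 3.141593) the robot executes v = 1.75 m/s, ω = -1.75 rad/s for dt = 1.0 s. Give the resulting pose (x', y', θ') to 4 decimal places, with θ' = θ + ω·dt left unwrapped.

(1.0160, -0.3218, 1.3916)

θ' = 3.1416 + -1.75·1.0 = 1.3916
R = v/ω = 1.75/-1.75 = -1.0000
x' = 2 + -1.0000·(sin 1.3916 − sin 3.1416) = 1.0160
y' = -1.5 − -1.0000·(cos 1.3916 − cos 3.1416) = -0.3218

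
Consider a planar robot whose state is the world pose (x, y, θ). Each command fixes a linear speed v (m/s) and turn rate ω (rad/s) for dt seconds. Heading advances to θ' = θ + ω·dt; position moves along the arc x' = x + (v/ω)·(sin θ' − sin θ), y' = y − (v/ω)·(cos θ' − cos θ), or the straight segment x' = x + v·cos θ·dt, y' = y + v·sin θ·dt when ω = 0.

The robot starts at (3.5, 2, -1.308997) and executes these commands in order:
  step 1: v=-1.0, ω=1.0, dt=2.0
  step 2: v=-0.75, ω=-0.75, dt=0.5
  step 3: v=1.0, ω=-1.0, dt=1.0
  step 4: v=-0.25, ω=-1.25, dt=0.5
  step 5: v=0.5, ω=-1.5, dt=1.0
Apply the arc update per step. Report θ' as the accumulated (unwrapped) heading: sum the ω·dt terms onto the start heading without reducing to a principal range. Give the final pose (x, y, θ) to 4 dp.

step 1: θ'=0.6910 (R=-1.0000) → pose (1.8968, 2.5118, 0.6910)
step 2: θ'=0.3160 (R=1.0000) → pose (1.5702, 2.3319, 0.3160)
step 3: θ'=-0.6840 (R=-1.0000) → pose (2.5129, 2.1565, -0.6840)
step 4: θ'=-1.3090 (R=0.2000) → pose (2.4461, 2.2597, -1.3090)
step 5: θ'=-2.8090 (R=-0.3333) → pose (2.2329, 1.8584, -2.8090)

(2.2329, 1.8584, -2.8090)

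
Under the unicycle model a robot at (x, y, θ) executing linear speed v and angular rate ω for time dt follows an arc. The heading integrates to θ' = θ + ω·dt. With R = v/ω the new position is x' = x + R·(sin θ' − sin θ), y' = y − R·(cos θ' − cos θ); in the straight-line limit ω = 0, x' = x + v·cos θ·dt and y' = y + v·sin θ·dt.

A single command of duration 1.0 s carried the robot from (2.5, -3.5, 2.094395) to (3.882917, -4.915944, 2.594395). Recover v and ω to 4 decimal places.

v = -2.0000, ω = 0.5000

Δθ = 2.594395 − 2.094395 = 0.500000
ω = Δθ/dt = 0.500000/1.0 = 0.5000
R = −Δy/(cos θ' − cos θ) = -4.0000
v = R·ω = -4.0000·0.5000 = -2.0000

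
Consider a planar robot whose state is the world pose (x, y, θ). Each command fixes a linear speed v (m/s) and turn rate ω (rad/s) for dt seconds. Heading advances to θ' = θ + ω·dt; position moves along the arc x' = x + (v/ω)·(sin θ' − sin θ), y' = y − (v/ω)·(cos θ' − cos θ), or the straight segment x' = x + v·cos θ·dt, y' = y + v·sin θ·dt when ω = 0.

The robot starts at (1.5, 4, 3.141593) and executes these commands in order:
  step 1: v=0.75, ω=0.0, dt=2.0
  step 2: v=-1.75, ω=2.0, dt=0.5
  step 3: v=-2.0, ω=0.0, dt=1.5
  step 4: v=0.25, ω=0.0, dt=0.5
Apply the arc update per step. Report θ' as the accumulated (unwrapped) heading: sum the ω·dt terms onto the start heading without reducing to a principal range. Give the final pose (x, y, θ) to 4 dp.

(2.2897, 6.8215, 4.1416)

step 1: θ'=3.1416 (straight) → pose (0.0000, 4.0000, 3.1416)
step 2: θ'=4.1416 (R=-0.8750) → pose (0.7363, 4.4022, 4.1416)
step 3: θ'=4.1416 (straight) → pose (2.3572, 6.9266, 4.1416)
step 4: θ'=4.1416 (straight) → pose (2.2897, 6.8215, 4.1416)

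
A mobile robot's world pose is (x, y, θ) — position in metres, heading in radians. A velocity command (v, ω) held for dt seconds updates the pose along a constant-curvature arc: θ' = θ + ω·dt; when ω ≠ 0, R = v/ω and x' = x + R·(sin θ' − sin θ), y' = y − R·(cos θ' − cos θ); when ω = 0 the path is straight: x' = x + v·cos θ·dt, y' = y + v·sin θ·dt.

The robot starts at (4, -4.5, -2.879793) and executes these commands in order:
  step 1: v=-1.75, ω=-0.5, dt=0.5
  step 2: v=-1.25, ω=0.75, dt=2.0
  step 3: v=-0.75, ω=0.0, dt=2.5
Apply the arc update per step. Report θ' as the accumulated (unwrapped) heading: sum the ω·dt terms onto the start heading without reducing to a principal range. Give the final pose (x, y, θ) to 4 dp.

(6.6192, -0.9410, -1.6298)

step 1: θ'=-3.1298 (R=3.5000) → pose (4.8646, -4.3810, -3.1298)
step 2: θ'=-1.6298 (R=-1.6667) → pose (6.5087, -2.8127, -1.6298)
step 3: θ'=-1.6298 (straight) → pose (6.6192, -0.9410, -1.6298)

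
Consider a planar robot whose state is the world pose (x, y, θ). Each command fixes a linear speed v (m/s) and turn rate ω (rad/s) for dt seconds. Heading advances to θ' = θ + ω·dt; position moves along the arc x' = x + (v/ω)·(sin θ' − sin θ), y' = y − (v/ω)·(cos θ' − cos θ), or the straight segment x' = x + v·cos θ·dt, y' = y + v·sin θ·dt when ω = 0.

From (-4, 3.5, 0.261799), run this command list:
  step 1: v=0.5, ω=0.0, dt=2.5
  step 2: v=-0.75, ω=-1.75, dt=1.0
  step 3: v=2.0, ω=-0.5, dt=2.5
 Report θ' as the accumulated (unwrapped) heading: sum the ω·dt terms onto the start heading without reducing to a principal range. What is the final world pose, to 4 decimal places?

step 1: θ'=0.2618 (straight) → pose (-2.7926, 3.8235, 0.2618)
step 2: θ'=-1.4882 (R=0.4286) → pose (-3.3306, 4.2021, -1.4882)
step 3: θ'=-2.7382 (R=-4.0000) → pose (-5.7468, 0.1932, -2.7382)

(-5.7468, 0.1932, -2.7382)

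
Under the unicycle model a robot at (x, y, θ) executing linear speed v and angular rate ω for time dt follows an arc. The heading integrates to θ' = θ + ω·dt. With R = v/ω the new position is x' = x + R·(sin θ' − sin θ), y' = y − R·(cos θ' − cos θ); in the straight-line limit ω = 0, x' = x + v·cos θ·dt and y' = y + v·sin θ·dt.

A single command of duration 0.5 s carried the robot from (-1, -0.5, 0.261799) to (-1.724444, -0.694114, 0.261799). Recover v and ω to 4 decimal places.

v = -1.5000, ω = 0.0000

Δθ = 0.261799 − 0.261799 = 0.000000
ω = Δθ/dt = 0.000000/0.5 = 0.0000
ω = 0 → v = (Δx·cos θ + Δy·sin θ)/dt = -1.5000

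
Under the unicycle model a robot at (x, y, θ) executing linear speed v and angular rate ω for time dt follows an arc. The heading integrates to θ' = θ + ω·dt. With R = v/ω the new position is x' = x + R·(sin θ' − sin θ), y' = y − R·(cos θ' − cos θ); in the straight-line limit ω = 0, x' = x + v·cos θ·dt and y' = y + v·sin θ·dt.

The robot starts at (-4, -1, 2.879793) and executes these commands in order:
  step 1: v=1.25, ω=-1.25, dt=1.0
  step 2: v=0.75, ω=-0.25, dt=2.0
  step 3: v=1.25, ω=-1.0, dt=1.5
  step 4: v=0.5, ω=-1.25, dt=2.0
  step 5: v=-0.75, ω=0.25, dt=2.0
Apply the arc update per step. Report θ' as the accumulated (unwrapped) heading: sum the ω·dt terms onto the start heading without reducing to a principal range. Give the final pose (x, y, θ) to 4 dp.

(-1.6253, 1.9773, -2.3702)

step 1: θ'=1.6298 (R=-1.0000) → pose (-4.7394, -0.0930, 1.6298)
step 2: θ'=1.1298 (R=-3.0000) → pose (-4.4576, 1.3644, 1.1298)
step 3: θ'=-0.3702 (R=-1.2500) → pose (-2.8750, 1.9961, -0.3702)
step 4: θ'=-2.8702 (R=-0.4000) → pose (-2.9125, 1.2379, -2.8702)
step 5: θ'=-2.3702 (R=-3.0000) → pose (-1.6253, 1.9773, -2.3702)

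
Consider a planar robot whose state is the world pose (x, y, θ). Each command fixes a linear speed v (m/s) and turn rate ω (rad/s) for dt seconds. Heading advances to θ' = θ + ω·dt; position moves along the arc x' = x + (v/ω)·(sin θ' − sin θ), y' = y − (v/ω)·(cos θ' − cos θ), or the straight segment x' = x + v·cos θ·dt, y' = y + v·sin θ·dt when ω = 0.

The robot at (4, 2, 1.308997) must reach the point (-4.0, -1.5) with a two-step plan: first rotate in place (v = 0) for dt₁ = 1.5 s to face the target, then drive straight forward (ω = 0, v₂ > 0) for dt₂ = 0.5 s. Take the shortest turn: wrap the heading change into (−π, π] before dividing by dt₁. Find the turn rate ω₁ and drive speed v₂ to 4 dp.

heading to target = atan2(-1.5−2, -4−4) = -2.7292
Δθ = wrap(-2.7292 − 1.3090) = 2.2450; ω₁ = Δθ/dt₁ = 1.4967
distance = √((-4−4)² + (-1.5−2)²) = 8.7321; v₂ = distance/dt₂ = 17.4642

ω₁ = 1.4967, v₂ = 17.4642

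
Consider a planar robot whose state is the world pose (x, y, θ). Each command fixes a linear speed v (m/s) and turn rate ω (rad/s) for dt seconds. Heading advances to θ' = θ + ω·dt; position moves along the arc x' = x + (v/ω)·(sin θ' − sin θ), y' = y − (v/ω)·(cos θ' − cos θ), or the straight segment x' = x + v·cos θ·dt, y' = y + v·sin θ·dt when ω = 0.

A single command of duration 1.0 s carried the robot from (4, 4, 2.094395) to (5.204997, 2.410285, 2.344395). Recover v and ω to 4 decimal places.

Δθ = 2.344395 − 2.094395 = 0.250000
ω = Δθ/dt = 0.250000/1.0 = 0.2500
R = −Δy/(cos θ' − cos θ) = -8.0000
v = R·ω = -8.0000·0.2500 = -2.0000

v = -2.0000, ω = 0.2500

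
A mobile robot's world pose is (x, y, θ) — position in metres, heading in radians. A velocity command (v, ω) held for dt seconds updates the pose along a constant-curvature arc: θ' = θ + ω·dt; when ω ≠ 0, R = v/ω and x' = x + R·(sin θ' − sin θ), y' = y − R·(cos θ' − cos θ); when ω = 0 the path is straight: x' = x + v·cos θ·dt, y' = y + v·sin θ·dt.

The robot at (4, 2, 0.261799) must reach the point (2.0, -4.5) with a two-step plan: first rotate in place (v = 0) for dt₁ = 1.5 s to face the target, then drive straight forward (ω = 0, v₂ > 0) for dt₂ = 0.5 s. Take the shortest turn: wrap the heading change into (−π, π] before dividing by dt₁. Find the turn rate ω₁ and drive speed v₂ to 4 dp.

ω₁ = -1.4207, v₂ = 13.6015

heading to target = atan2(-4.5−2, 2−4) = -1.8693
Δθ = wrap(-1.8693 − 0.2618) = -2.1311; ω₁ = Δθ/dt₁ = -1.4207
distance = √((2−4)² + (-4.5−2)²) = 6.8007; v₂ = distance/dt₂ = 13.6015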